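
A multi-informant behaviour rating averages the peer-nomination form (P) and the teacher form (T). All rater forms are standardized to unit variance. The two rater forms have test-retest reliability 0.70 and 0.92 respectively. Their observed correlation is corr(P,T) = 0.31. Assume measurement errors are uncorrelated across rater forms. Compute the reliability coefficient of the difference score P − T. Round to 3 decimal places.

0.725

Var(P−T) = 1 + 1 − 2·0.31 = 2 − 0.62 = 1.38.
Under uncorrelated errors the observed covariances equal the true-score covariances, so only the own-variance terms attenuate.
True-score variance = [0.70 + 0.92] − 0.62 = 1.62 − 0.62 = 1.
Reliability = 1 / 1.38 = 0.725.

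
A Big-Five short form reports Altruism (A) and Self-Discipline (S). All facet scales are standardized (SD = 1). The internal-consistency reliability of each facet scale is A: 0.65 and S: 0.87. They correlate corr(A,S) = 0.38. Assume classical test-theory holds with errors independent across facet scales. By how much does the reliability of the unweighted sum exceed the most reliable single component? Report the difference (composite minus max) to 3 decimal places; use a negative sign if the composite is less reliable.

-0.044

Var(sum) = 2 + 0.76 = 2.76; true-score variance = 1.52 + 0.76 = 2.28; composite reliability = 0.8261.
Max component reliability = 0.8700.
Difference = 0.8261 − 0.8700 = -0.044.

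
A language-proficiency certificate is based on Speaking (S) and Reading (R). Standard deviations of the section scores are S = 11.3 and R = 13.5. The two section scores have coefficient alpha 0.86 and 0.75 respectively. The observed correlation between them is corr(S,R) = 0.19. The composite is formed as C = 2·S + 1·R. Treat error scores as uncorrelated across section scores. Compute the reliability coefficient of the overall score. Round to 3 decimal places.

Var(C) = 2²·11.3² + 13.5² + 2·[2·11.3·13.5·0.19] = 693.01 + 115.938 = 808.948.
Under uncorrelated errors the observed covariances equal the true-score covariances, so only the own-variance terms attenuate.
True-score variance = [2²·11.3²·0.86 + 13.5²·0.75] + 115.938 = 575.941 + 115.938 = 691.879.
Reliability = 691.879 / 808.948 = 0.855.

0.855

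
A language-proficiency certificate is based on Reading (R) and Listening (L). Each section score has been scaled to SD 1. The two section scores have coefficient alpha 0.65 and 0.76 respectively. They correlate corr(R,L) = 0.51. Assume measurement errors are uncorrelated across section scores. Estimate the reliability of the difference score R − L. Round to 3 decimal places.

Var(R−L) = 1 + 1 − 2·0.51 = 2 − 1.02 = 0.98.
Under uncorrelated errors the observed covariances equal the true-score covariances, so only the own-variance terms attenuate.
True-score variance = [0.65 + 0.76] − 1.02 = 1.41 − 1.02 = 0.39.
Reliability = 0.39 / 0.98 = 0.398.

0.398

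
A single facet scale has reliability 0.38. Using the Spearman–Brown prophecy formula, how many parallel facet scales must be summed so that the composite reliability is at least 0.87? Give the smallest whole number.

k ≥ ρ*(1−ρ₁)/(ρ₁(1−ρ*)) = 0.87·0.62 / (0.38·0.13) = 10.919.
Smallest integer k = 11.

11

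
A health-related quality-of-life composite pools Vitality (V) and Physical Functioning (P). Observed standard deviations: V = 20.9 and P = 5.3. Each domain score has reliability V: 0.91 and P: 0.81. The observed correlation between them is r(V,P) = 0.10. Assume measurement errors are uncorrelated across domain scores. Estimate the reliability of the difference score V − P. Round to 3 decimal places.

Var(V−P) = 20.9² + 5.3² − 2·20.9·5.3·0.10 = 464.9 − 22.154 = 442.746.
Under uncorrelated errors the observed covariances equal the true-score covariances, so only the own-variance terms attenuate.
True-score variance = [20.9²·0.91 + 5.3²·0.81] − 22.154 = 420.25 − 22.154 = 398.096.
Reliability = 398.096 / 442.746 = 0.899.

0.899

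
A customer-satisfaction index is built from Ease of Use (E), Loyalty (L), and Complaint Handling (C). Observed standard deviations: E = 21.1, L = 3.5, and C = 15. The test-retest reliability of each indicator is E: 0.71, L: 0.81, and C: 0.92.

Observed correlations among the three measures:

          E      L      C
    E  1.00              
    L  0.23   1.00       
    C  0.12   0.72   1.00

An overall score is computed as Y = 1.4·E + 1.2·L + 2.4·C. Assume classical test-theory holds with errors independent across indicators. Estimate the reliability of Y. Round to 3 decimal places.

0.867

Var(Y) = 1.4²·21.1² + 1.2²·3.5² + 2.4²·15² + 2·[1.68·21.1·3.5·0.23 + 3.36·21.1·15·0.12 + 2.88·3.5·15·0.72] = 2186.25 + 530.025 = 2716.28.
With uncorrelated errors the cross-covariances are all true-score covariance, so they carry over unchanged; only the diagonal terms shrink to ρᵢσᵢ².
True-score variance = [1.4²·21.1²·0.71 + 1.2²·3.5²·0.81 + 2.4²·15²·0.92] + 530.025 = 1826.16 + 530.025 = 2356.19.
Reliability = 2356.19 / 2716.28 = 0.867.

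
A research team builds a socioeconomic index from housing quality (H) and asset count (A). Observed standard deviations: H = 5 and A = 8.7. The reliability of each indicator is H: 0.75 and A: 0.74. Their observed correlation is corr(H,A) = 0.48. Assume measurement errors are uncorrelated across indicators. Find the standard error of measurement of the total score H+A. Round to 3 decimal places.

Var(total) = 100.69 + 41.76 = 142.45.
True-score variance = 74.7606 + 41.76 = 116.521, so reliability = 0.8180.
Error variance = 142.45 − 116.521 = 25.9294; SEM = √25.9294 = 5.092.

5.092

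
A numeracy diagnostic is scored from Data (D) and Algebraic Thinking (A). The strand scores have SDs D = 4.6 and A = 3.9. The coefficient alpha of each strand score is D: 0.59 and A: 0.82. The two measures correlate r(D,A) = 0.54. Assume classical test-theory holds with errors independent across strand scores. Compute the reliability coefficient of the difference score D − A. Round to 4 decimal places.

Var(D−A) = 4.6² + 3.9² − 2·4.6·3.9·0.54 = 36.37 − 19.3752 = 16.9948.
Because errors are independent across components, Cov(Tᵢ,Tⱼ) = Cov(Xᵢ,Xⱼ); the off-diagonal part of the true-score variance is the same as above.
True-score variance = [4.6²·0.59 + 3.9²·0.82] − 19.3752 = 24.9566 − 19.3752 = 5.5814.
Reliability = 5.5814 / 16.9948 = 0.3284.

0.3284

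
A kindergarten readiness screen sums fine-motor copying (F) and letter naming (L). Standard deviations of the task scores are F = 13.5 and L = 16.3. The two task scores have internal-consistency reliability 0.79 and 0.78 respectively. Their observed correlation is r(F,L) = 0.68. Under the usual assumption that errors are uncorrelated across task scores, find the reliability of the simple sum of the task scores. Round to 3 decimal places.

0.871

Var(F+L) = 13.5² + 16.3² + 2·[13.5·16.3·0.68] = 447.94 + 299.268 = 747.208.
Under uncorrelated errors the observed covariances equal the true-score covariances, so only the own-variance terms attenuate.
True-score variance = [13.5²·0.79 + 16.3²·0.78] + 299.268 = 351.216 + 299.268 = 650.484.
Reliability = 650.484 / 747.208 = 0.871.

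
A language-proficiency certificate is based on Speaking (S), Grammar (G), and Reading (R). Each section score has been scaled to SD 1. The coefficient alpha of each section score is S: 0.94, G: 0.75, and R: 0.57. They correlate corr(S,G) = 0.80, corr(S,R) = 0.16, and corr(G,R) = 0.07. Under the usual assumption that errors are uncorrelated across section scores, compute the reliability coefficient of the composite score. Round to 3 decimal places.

Var(S+G+R) = 3 + 2·[0.80 + 0.16 + 0.07] = 3 + 2.06 = 5.06.
With uncorrelated errors the cross-covariances are all true-score covariance, so they carry over unchanged; only the diagonal terms shrink to ρᵢσᵢ².
True-score variance = [0.94 + 0.75 + 0.57] + 2.06 = 2.26 + 2.06 = 4.32.
Reliability = 4.32 / 5.06 = 0.854.

0.854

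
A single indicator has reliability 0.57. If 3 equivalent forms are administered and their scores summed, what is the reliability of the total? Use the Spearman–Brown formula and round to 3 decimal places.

0.799

ρ_k = kρ / (1 + (k−1)ρ) = 3·0.57 / (1 + 2·0.57) = 1.710 / 2.140 = 0.799.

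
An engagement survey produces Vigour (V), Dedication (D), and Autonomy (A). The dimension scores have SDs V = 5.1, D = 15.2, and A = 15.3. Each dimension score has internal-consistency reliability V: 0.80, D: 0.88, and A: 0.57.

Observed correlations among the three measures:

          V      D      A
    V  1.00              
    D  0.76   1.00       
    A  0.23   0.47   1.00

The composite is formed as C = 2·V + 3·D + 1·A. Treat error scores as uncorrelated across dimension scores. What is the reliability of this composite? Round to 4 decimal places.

0.9037

Var(C) = 2²·5.1² + 3²·15.2² + 15.3² + 2·[6·5.1·15.2·0.76 + 2·5.1·15.3·0.23 + 3·15.2·15.3·0.47] = 2417.49 + 1434.59 = 3852.08.
With uncorrelated errors the cross-covariances are all true-score covariance, so they carry over unchanged; only the diagonal terms shrink to ρᵢσᵢ².
True-score variance = [2²·5.1²·0.80 + 3²·15.2²·0.88 + 15.3²·0.57] + 1434.59 = 2046.5 + 1434.59 = 3481.09.
Reliability = 3481.09 / 3852.08 = 0.9037.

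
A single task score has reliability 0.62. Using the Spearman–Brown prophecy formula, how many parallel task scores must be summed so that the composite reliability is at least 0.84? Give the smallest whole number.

k ≥ ρ*(1−ρ₁)/(ρ₁(1−ρ*)) = 0.84·0.38 / (0.62·0.16) = 3.218.
Smallest integer k = 4.

4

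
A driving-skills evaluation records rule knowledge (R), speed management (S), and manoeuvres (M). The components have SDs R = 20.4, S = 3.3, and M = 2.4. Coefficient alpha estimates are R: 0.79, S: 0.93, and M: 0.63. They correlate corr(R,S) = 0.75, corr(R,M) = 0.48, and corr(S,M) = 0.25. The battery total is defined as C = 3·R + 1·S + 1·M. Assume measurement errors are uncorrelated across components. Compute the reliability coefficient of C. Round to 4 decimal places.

0.8125

Var(C) = 3²·20.4² + 3.3² + 2.4² + 2·[3·20.4·3.3·0.75 + 3·20.4·2.4·0.48 + 3.3·2.4·0.25] = 3762.09 + 447.905 = 4209.99.
Because errors are independent across components, Cov(Tᵢ,Tⱼ) = Cov(Xᵢ,Xⱼ); the off-diagonal part of the true-score variance is the same as above.
True-score variance = [3²·20.4²·0.79 + 3.3²·0.93 + 2.4²·0.63] + 447.905 = 2972.65 + 447.905 = 3420.56.
Reliability = 3420.56 / 4209.99 = 0.8125.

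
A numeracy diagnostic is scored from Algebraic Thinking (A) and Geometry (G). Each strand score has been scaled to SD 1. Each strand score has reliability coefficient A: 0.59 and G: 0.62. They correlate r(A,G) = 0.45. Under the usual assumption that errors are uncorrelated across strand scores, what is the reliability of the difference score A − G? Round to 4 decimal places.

Var(A−G) = 1 + 1 − 2·0.45 = 2 − 0.9 = 1.1.
Because errors are independent across components, Cov(Tᵢ,Tⱼ) = Cov(Xᵢ,Xⱼ); the off-diagonal part of the true-score variance is the same as above.
True-score variance = [0.59 + 0.62] − 0.9 = 1.21 − 0.9 = 0.31.
Reliability = 0.31 / 1.1 = 0.2818.

0.2818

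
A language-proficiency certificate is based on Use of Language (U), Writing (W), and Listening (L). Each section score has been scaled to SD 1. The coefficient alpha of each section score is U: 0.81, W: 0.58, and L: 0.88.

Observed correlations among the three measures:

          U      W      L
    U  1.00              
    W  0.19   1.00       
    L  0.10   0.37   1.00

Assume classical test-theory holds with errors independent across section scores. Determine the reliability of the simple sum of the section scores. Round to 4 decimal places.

0.8310

Var(U+W+L) = 3 + 2·[0.19 + 0.10 + 0.37] = 3 + 1.32 = 4.32.
With uncorrelated errors the cross-covariances are all true-score covariance, so they carry over unchanged; only the diagonal terms shrink to ρᵢσᵢ².
True-score variance = [0.81 + 0.58 + 0.88] + 1.32 = 2.27 + 1.32 = 3.59.
Reliability = 3.59 / 4.32 = 0.8310.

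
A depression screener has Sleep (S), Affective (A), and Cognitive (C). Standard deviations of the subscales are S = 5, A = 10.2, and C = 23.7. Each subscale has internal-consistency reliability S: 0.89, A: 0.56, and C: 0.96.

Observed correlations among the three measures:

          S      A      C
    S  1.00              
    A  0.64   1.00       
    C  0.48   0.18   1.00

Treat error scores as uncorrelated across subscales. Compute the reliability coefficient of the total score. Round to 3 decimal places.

0.926

Var(S+A+C) = 5² + 10.2² + 23.7² + 2·[5·10.2·0.64 + 5·23.7·0.48 + 10.2·23.7·0.18] = 690.73 + 266.066 = 956.796.
With uncorrelated errors the cross-covariances are all true-score covariance, so they carry over unchanged; only the diagonal terms shrink to ρᵢσᵢ².
True-score variance = [5²·0.89 + 10.2²·0.56 + 23.7²·0.96] + 266.066 = 619.735 + 266.066 = 885.801.
Reliability = 885.801 / 956.796 = 0.926.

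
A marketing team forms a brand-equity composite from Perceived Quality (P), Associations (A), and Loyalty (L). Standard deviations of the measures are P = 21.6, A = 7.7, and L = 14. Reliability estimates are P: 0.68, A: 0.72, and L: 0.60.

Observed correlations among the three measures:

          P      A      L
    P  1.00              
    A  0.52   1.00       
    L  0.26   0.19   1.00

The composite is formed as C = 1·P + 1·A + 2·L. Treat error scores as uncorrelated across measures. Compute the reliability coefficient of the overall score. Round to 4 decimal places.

0.7448

Var(C) = 21.6² + 7.7² + 2²·14² + 2·[21.6·7.7·0.52 + 2·21.6·14·0.26 + 2·7.7·14·0.19] = 1309.85 + 569.397 = 1879.25.
Under uncorrelated errors the observed covariances equal the true-score covariances, so only the own-variance terms attenuate.
True-score variance = [21.6²·0.68 + 7.7²·0.72 + 2²·14²·0.60] + 569.397 = 830.35 + 569.397 = 1399.75.
Reliability = 1399.75 / 1879.25 = 0.7448.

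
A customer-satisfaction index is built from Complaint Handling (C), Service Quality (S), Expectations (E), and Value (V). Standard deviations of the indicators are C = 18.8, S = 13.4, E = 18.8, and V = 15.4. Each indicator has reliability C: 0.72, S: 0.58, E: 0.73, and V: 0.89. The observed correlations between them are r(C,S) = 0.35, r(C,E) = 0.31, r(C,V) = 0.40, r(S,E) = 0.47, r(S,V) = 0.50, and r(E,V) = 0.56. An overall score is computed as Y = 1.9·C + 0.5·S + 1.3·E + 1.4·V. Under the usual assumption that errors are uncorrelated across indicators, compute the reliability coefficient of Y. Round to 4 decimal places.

0.8720

Var(Y) = 1.9²·18.8² + 0.5²·13.4² + 1.3²·18.8² + 1.4²·15.4² + 2·[0.95·18.8·13.4·0.35 + 2.47·18.8·18.8·0.31 + 2.66·18.8·15.4·0.40 + 0.65·13.4·18.8·0.47 + 0.7·13.4·15.4·0.50 + 1.82·18.8·15.4·0.56] = 2382.96 + 2213.42 = 4596.37.
Under uncorrelated errors the observed covariances equal the true-score covariances, so only the own-variance terms attenuate.
True-score variance = [1.9²·18.8²·0.72 + 0.5²·13.4²·0.58 + 1.3²·18.8²·0.73 + 1.4²·15.4²·0.89] + 2213.42 = 1794.44 + 2213.42 = 4007.85.
Reliability = 4007.85 / 4596.37 = 0.8720.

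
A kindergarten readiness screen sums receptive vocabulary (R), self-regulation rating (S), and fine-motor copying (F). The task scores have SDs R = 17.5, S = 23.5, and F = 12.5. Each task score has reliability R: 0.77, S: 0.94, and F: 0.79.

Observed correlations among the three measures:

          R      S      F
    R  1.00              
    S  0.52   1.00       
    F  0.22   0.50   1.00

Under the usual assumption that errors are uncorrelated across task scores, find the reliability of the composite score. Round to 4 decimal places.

Var(R+S+F) = 17.5² + 23.5² + 12.5² + 2·[17.5·23.5·0.52 + 17.5·12.5·0.22 + 23.5·12.5·0.50] = 1014.75 + 817.7 = 1832.45.
Under uncorrelated errors the observed covariances equal the true-score covariances, so only the own-variance terms attenuate.
True-score variance = [17.5²·0.77 + 23.5²·0.94 + 12.5²·0.79] + 817.7 = 878.365 + 817.7 = 1696.07.
Reliability = 1696.07 / 1832.45 = 0.9256.

0.9256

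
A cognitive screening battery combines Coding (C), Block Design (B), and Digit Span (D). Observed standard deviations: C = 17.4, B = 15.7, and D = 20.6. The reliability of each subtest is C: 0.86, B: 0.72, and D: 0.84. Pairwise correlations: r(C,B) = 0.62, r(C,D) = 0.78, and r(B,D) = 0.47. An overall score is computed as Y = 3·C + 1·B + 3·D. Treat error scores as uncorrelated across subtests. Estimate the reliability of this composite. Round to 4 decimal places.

0.9228

Var(Y) = 3²·17.4² + 15.7² + 3²·20.6² + 2·[3·17.4·15.7·0.62 + 9·17.4·20.6·0.78 + 3·15.7·20.6·0.47] = 6790.57 + 6960.77 = 13751.3.
Under uncorrelated errors the observed covariances equal the true-score covariances, so only the own-variance terms attenuate.
True-score variance = [3²·17.4²·0.86 + 15.7²·0.72 + 3²·20.6²·0.84] + 6960.77 = 5729 + 6960.77 = 12689.8.
Reliability = 12689.8 / 13751.3 = 0.9228.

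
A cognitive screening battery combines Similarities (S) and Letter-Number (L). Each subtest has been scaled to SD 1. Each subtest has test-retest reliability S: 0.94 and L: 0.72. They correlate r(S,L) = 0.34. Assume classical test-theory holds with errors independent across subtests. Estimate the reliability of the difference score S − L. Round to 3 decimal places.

Var(S−L) = 1 + 1 − 2·0.34 = 2 − 0.68 = 1.32.
Under uncorrelated errors the observed covariances equal the true-score covariances, so only the own-variance terms attenuate.
True-score variance = [0.94 + 0.72] − 0.68 = 1.66 − 0.68 = 0.98.
Reliability = 0.98 / 1.32 = 0.742.

0.742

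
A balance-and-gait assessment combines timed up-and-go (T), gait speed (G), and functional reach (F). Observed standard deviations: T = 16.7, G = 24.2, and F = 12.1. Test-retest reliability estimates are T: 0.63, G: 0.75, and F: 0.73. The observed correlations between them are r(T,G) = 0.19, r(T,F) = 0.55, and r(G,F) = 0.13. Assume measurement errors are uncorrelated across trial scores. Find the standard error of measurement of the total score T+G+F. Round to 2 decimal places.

Var(total) = 1010.94 + 451.983 = 1462.92.
True-score variance = 721.81 + 451.983 = 1173.79, so reliability = 0.8024.
Error variance = 1462.92 − 1173.79 = 289.13; SEM = √289.13 = 17.00.

17.00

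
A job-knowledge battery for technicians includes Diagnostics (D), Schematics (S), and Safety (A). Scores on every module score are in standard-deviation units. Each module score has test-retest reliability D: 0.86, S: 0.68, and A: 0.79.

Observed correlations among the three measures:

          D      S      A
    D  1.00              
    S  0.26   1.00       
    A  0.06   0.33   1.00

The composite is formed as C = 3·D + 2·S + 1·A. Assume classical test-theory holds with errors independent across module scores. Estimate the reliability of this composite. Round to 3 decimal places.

Var(C) = 3² + 2² + 1 + 2·[6·0.26 + 3·0.06 + 2·0.33] = 14 + 4.8 = 18.8.
Because errors are independent across components, Cov(Tᵢ,Tⱼ) = Cov(Xᵢ,Xⱼ); the off-diagonal part of the true-score variance is the same as above.
True-score variance = [3²·0.86 + 2²·0.68 + 0.79] + 4.8 = 11.25 + 4.8 = 16.05.
Reliability = 16.05 / 18.8 = 0.854.

0.854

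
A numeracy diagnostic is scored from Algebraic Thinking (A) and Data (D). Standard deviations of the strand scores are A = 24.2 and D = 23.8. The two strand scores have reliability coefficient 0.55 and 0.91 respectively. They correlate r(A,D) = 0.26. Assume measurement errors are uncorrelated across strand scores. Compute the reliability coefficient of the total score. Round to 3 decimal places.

Var(A+D) = 24.2² + 23.8² + 2·[24.2·23.8·0.26] = 1152.08 + 299.499 = 1451.58.
Because errors are independent across components, Cov(Tᵢ,Tⱼ) = Cov(Xᵢ,Xⱼ); the off-diagonal part of the true-score variance is the same as above.
True-score variance = [24.2²·0.55 + 23.8²·0.91] + 299.499 = 837.562 + 299.499 = 1137.06.
Reliability = 1137.06 / 1451.58 = 0.783.

0.783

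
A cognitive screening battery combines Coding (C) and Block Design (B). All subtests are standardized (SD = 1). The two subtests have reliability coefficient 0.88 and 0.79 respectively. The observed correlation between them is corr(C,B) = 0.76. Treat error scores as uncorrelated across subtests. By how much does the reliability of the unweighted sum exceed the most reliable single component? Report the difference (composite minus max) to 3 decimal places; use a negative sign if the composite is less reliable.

Var(sum) = 2 + 1.52 = 3.52; true-score variance = 1.67 + 1.52 = 3.19; composite reliability = 0.9062.
Max component reliability = 0.8800.
Difference = 0.9062 − 0.8800 = 0.026.

0.026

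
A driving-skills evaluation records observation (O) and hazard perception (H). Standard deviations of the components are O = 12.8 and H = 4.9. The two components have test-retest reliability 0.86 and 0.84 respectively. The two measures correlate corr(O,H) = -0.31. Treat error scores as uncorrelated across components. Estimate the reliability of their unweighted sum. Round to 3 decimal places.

Var(O+H) = 12.8² + 4.9² + 2·[12.8·4.9·(-0.31)] = 187.85 − 38.8864 = 148.964.
Because errors are independent across components, Cov(Tᵢ,Tⱼ) = Cov(Xᵢ,Xⱼ); the off-diagonal part of the true-score variance is the same as above.
True-score variance = [12.8²·0.86 + 4.9²·0.84] − 38.8864 = 161.071 − 38.8864 = 122.184.
Reliability = 122.184 / 148.964 = 0.820.

0.820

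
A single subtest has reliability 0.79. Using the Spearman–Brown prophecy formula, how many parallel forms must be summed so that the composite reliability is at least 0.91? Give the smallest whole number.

k ≥ ρ*(1−ρ₁)/(ρ₁(1−ρ*)) = 0.91·0.21 / (0.79·0.09) = 2.688.
Smallest integer k = 3.

3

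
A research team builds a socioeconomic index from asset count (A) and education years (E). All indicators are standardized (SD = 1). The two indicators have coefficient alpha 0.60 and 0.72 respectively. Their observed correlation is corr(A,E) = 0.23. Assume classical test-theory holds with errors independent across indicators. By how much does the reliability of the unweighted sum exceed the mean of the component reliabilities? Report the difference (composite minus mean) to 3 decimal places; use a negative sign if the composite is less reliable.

Var(sum) = 2 + 0.46 = 2.46; true-score variance = 1.32 + 0.46 = 1.78; composite reliability = 0.7236.
Mean component reliability = 0.6600.
Difference = 0.7236 − 0.6600 = 0.064.

0.064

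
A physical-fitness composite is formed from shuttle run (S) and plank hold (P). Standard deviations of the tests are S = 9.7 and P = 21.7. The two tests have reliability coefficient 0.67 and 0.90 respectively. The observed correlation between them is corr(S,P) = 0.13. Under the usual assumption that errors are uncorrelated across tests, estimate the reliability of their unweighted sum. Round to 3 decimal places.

Var(S+P) = 9.7² + 21.7² + 2·[9.7·21.7·0.13] = 564.98 + 54.7274 = 619.707.
With uncorrelated errors the cross-covariances are all true-score covariance, so they carry over unchanged; only the diagonal terms shrink to ρᵢσᵢ².
True-score variance = [9.7²·0.67 + 21.7²·0.90] + 54.7274 = 486.841 + 54.7274 = 541.569.
Reliability = 541.569 / 619.707 = 0.874.

0.874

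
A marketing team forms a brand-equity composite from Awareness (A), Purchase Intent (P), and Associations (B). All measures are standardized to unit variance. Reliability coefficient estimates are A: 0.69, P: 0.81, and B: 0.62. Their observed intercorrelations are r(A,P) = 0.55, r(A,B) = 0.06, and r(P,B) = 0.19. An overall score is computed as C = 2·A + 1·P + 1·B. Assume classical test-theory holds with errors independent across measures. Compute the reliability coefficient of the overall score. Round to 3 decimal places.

Var(C) = 2² + 1 + 1 + 2·[2·0.55 + 2·0.06 + 0.19] = 6 + 2.82 = 8.82.
With uncorrelated errors the cross-covariances are all true-score covariance, so they carry over unchanged; only the diagonal terms shrink to ρᵢσᵢ².
True-score variance = [2²·0.69 + 0.81 + 0.62] + 2.82 = 4.19 + 2.82 = 7.01.
Reliability = 7.01 / 8.82 = 0.795.

0.795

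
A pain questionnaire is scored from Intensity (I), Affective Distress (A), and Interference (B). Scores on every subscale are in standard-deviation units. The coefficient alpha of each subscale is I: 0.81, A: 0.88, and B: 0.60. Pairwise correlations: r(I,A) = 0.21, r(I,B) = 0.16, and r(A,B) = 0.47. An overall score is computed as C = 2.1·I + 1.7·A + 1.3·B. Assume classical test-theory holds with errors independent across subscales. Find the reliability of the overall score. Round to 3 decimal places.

0.862

Var(C) = 2.1² + 1.7² + 1.3² + 2·[3.57·0.21 + 2.73·0.16 + 2.21·0.47] = 8.99 + 4.4504 = 13.4404.
With uncorrelated errors the cross-covariances are all true-score covariance, so they carry over unchanged; only the diagonal terms shrink to ρᵢσᵢ².
True-score variance = [2.1²·0.81 + 1.7²·0.88 + 1.3²·0.60] + 4.4504 = 7.1293 + 4.4504 = 11.5797.
Reliability = 11.5797 / 13.4404 = 0.862.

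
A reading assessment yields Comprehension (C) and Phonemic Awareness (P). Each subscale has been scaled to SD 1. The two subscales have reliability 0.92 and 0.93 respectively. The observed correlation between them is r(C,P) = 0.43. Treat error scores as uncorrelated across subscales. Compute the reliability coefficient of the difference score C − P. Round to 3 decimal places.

Var(C−P) = 1 + 1 − 2·0.43 = 2 − 0.86 = 1.14.
Because errors are independent across components, Cov(Tᵢ,Tⱼ) = Cov(Xᵢ,Xⱼ); the off-diagonal part of the true-score variance is the same as above.
True-score variance = [0.92 + 0.93] − 0.86 = 1.85 − 0.86 = 0.99.
Reliability = 0.99 / 1.14 = 0.868.

0.868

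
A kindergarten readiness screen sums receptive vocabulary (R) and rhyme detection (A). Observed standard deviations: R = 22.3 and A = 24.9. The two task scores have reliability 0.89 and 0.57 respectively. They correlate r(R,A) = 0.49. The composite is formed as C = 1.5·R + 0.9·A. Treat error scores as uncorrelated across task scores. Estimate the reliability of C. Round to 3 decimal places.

0.856

Var(C) = 1.5²·22.3² + 0.9²·24.9² + 2·[1.35·22.3·24.9·0.49] = 1621.11 + 734.622 = 2355.73.
Because errors are independent across components, Cov(Tᵢ,Tⱼ) = Cov(Xᵢ,Xⱼ); the off-diagonal part of the true-score variance is the same as above.
True-score variance = [1.5²·22.3²·0.89 + 0.9²·24.9²·0.57] + 734.622 = 1282.08 + 734.622 = 2016.7.
Reliability = 2016.7 / 2355.73 = 0.856.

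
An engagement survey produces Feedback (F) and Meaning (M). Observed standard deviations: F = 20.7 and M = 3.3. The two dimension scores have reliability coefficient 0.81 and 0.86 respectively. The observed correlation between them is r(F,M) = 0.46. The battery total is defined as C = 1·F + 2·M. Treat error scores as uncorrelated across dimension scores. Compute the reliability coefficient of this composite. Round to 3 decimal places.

Var(C) = 20.7² + 2²·3.3² + 2·[2·20.7·3.3·0.46] = 472.05 + 125.69 = 597.74.
Under uncorrelated errors the observed covariances equal the true-score covariances, so only the own-variance terms attenuate.
True-score variance = [20.7²·0.81 + 2²·3.3²·0.86] + 125.69 = 384.538 + 125.69 = 510.229.
Reliability = 510.229 / 597.74 = 0.854.

0.854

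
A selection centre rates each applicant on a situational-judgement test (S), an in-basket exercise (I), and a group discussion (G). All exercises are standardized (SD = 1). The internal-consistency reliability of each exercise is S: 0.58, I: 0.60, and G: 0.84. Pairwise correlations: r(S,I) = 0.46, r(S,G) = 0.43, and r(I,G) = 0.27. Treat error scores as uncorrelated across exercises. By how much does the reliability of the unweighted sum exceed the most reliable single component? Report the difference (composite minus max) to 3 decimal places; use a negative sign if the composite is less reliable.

Var(sum) = 3 + 2.32 = 5.32; true-score variance = 2.02 + 2.32 = 4.34; composite reliability = 0.8158.
Max component reliability = 0.8400.
Difference = 0.8158 − 0.8400 = -0.024.

-0.024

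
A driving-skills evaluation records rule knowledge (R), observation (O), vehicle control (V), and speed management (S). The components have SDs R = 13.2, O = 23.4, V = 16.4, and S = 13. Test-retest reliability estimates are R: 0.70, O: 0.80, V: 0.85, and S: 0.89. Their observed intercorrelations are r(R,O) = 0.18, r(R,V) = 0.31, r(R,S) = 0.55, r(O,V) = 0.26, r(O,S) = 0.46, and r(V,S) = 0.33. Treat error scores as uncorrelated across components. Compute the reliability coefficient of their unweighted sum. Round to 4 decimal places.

Var(R+O+V+S) = 13.2² + 23.4² + 16.4² + 13² + 2·[13.2·23.4·0.18 + 13.2·16.4·0.31 + 13.2·13·0.55 + 23.4·16.4·0.26 + 23.4·13·0.46 + 16.4·13·0.33] = 1159.76 + 1054.31 = 2214.07.
With uncorrelated errors the cross-covariances are all true-score covariance, so they carry over unchanged; only the diagonal terms shrink to ρᵢσᵢ².
True-score variance = [13.2²·0.70 + 23.4²·0.80 + 16.4²·0.85 + 13²·0.89] + 1054.31 = 939.042 + 1054.31 = 1993.35.
Reliability = 1993.35 / 2214.07 = 0.9003.

0.9003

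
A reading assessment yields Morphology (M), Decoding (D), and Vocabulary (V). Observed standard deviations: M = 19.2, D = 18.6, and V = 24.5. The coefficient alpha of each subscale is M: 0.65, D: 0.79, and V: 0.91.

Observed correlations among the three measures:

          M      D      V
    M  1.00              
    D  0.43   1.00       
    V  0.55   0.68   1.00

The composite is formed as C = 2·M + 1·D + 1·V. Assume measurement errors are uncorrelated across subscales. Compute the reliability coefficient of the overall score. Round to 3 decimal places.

0.863

Var(C) = 2²·19.2² + 18.6² + 24.5² + 2·[2·19.2·18.6·0.43 + 2·19.2·24.5·0.55 + 18.6·24.5·0.68] = 2420.77 + 2268.88 = 4689.65.
Under uncorrelated errors the observed covariances equal the true-score covariances, so only the own-variance terms attenuate.
True-score variance = [2²·19.2²·0.65 + 18.6²·0.79 + 24.5²·0.91] + 2268.88 = 1778 + 2268.88 = 4046.88.
Reliability = 4046.88 / 4689.65 = 0.863.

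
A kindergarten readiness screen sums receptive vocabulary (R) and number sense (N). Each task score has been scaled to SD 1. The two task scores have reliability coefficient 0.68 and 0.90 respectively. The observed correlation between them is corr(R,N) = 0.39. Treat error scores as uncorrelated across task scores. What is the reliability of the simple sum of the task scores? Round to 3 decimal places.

Var(R+N) = 2 + 2·[0.39] = 2 + 0.78 = 2.78.
With uncorrelated errors the cross-covariances are all true-score covariance, so they carry over unchanged; only the diagonal terms shrink to ρᵢσᵢ².
True-score variance = [0.68 + 0.90] + 0.78 = 1.58 + 0.78 = 2.36.
Reliability = 2.36 / 2.78 = 0.849.

0.849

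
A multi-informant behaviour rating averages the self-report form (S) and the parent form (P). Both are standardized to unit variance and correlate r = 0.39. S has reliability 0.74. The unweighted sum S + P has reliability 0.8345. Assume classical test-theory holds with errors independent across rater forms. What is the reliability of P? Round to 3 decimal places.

Var(S+P) = 2 + 2·0.39 = 2.780.
True-score variance = ρ_S + ρ_P + 2·0.39, so 0.8345 = (0.74 + ρ_P + 0.78) / 2.780.
ρ_P = 0.8345·2.780 − 0.74 − 0.78 = 0.800.

0.800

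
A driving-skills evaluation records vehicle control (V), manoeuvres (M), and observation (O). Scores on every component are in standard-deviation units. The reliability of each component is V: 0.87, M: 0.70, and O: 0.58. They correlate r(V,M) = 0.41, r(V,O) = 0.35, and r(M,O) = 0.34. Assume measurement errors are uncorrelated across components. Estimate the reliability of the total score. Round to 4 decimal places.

0.8365

Var(V+M+O) = 3 + 2·[0.41 + 0.35 + 0.34] = 3 + 2.2 = 5.2.
Because errors are independent across components, Cov(Tᵢ,Tⱼ) = Cov(Xᵢ,Xⱼ); the off-diagonal part of the true-score variance is the same as above.
True-score variance = [0.87 + 0.70 + 0.58] + 2.2 = 2.15 + 2.2 = 4.35.
Reliability = 4.35 / 5.2 = 0.8365.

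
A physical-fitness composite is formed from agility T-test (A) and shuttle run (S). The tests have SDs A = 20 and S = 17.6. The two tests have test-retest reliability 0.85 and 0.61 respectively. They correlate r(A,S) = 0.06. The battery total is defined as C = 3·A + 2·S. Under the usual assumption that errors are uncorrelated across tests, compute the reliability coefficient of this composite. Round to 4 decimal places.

0.7991

Var(C) = 3²·20² + 2²·17.6² + 2·[6·20·17.6·0.06] = 4839.04 + 253.44 = 5092.48.
With uncorrelated errors the cross-covariances are all true-score covariance, so they carry over unchanged; only the diagonal terms shrink to ρᵢσᵢ².
True-score variance = [3²·20²·0.85 + 2²·17.6²·0.61] + 253.44 = 3815.81 + 253.44 = 4069.25.
Reliability = 4069.25 / 5092.48 = 0.7991.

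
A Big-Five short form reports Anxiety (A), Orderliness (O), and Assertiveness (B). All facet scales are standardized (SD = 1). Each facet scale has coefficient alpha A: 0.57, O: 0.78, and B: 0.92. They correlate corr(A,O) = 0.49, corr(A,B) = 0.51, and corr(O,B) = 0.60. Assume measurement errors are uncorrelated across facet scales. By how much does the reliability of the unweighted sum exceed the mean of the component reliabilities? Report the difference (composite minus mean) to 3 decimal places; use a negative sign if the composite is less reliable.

Var(sum) = 3 + 3.2 = 6.2; true-score variance = 2.27 + 3.2 = 5.47; composite reliability = 0.8823.
Mean component reliability = 0.7567.
Difference = 0.8823 − 0.7567 = 0.126.

0.126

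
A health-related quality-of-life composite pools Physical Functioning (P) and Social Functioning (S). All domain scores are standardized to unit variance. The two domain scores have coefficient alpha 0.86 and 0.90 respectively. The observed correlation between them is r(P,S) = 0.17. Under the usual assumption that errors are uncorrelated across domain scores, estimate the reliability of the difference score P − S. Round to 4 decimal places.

Var(P−S) = 1 + 1 − 2·0.17 = 2 − 0.34 = 1.66.
With uncorrelated errors the cross-covariances are all true-score covariance, so they carry over unchanged; only the diagonal terms shrink to ρᵢσᵢ².
True-score variance = [0.86 + 0.90] − 0.34 = 1.76 − 0.34 = 1.42.
Reliability = 1.42 / 1.66 = 0.8554.

0.8554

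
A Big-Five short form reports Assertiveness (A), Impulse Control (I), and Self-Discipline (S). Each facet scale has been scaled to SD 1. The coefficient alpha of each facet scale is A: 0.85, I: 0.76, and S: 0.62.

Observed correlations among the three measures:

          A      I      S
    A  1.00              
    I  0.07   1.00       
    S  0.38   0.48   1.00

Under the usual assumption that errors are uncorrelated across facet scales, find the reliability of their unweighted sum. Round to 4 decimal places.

0.8416

Var(A+I+S) = 3 + 2·[0.07 + 0.38 + 0.48] = 3 + 1.86 = 4.86.
With uncorrelated errors the cross-covariances are all true-score covariance, so they carry over unchanged; only the diagonal terms shrink to ρᵢσᵢ².
True-score variance = [0.85 + 0.76 + 0.62] + 1.86 = 2.23 + 1.86 = 4.09.
Reliability = 4.09 / 4.86 = 0.8416.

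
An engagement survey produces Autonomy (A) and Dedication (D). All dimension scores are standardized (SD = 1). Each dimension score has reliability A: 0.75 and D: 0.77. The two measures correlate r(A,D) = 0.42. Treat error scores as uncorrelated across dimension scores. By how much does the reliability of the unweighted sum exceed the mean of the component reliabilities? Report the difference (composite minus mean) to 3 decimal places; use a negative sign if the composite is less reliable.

Var(sum) = 2 + 0.84 = 2.84; true-score variance = 1.52 + 0.84 = 2.36; composite reliability = 0.8310.
Mean component reliability = 0.7600.
Difference = 0.8310 − 0.7600 = 0.071.

0.071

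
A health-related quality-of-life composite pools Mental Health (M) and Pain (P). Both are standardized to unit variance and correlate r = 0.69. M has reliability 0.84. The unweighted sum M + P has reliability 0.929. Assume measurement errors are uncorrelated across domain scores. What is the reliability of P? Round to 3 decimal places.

0.920

Var(M+P) = 2 + 2·0.69 = 3.380.
True-score variance = ρ_M + ρ_P + 2·0.69, so 0.929 = (0.84 + ρ_P + 1.38) / 3.380.
ρ_P = 0.929·3.380 − 0.84 − 1.38 = 0.920.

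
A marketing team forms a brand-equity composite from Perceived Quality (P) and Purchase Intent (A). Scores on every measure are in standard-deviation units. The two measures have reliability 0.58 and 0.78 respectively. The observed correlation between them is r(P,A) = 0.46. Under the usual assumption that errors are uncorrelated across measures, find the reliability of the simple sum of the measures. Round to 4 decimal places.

Var(P+A) = 2 + 2·[0.46] = 2 + 0.92 = 2.92.
Because errors are independent across components, Cov(Tᵢ,Tⱼ) = Cov(Xᵢ,Xⱼ); the off-diagonal part of the true-score variance is the same as above.
True-score variance = [0.58 + 0.78] + 0.92 = 1.36 + 0.92 = 2.28.
Reliability = 2.28 / 2.92 = 0.7808.

0.7808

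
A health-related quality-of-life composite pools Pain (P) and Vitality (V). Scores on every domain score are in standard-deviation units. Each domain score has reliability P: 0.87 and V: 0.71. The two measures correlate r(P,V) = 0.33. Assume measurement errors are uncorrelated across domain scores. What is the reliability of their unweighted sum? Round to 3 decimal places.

0.842

Var(P+V) = 2 + 2·[0.33] = 2 + 0.66 = 2.66.
With uncorrelated errors the cross-covariances are all true-score covariance, so they carry over unchanged; only the diagonal terms shrink to ρᵢσᵢ².
True-score variance = [0.87 + 0.71] + 0.66 = 1.58 + 0.66 = 2.24.
Reliability = 2.24 / 2.66 = 0.842.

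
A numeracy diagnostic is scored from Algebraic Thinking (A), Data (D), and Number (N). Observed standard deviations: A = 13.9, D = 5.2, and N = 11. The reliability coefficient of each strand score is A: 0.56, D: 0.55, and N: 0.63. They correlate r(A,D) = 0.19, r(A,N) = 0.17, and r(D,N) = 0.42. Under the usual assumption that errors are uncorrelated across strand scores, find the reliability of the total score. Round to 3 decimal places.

0.697

Var(A+D+N) = 13.9² + 5.2² + 11² + 2·[13.9·5.2·0.19 + 13.9·11·0.17 + 5.2·11·0.42] = 341.25 + 127.5 = 468.75.
Because errors are independent across components, Cov(Tᵢ,Tⱼ) = Cov(Xᵢ,Xⱼ); the off-diagonal part of the true-score variance is the same as above.
True-score variance = [13.9²·0.56 + 5.2²·0.55 + 11²·0.63] + 127.5 = 199.3 + 127.5 = 326.8.
Reliability = 326.8 / 468.75 = 0.697.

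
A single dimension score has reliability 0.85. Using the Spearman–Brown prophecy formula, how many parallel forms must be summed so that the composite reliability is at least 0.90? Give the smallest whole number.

2

k ≥ ρ*(1−ρ₁)/(ρ₁(1−ρ*)) = 0.90·0.15 / (0.85·0.10) = 1.588.
Smallest integer k = 2.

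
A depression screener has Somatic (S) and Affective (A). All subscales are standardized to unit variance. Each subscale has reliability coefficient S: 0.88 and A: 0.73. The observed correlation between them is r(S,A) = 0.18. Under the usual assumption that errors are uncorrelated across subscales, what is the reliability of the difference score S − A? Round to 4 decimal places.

0.7622

Var(S−A) = 1 + 1 − 2·0.18 = 2 − 0.36 = 1.64.
With uncorrelated errors the cross-covariances are all true-score covariance, so they carry over unchanged; only the diagonal terms shrink to ρᵢσᵢ².
True-score variance = [0.88 + 0.73] − 0.36 = 1.61 − 0.36 = 1.25.
Reliability = 1.25 / 1.64 = 0.7622.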